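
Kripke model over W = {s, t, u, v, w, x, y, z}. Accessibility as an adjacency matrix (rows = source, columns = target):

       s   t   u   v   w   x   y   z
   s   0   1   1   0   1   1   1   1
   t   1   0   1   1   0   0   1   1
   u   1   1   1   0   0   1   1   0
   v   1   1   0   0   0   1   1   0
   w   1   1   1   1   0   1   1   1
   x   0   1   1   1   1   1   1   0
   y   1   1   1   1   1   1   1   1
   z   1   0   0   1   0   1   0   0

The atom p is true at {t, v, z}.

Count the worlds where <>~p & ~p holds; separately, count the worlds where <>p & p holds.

5 and 3

For <>~p & ~p:
s: <>~p is T, ~p is T. ✓
t: <>~p is T, ~p is F. ✗
u: <>~p is T, ~p is T. ✓
v: <>~p is T, ~p is F. ✗
w: <>~p is T, ~p is T. ✓
x: <>~p is T, ~p is T. ✓
y: <>~p is T, ~p is T. ✓
z: <>~p is T, ~p is F. ✗
— 5 worlds.
For <>p & p:
s: <>p is T, p is F. ✗
t: <>p is T, p is T. ✓
u: <>p is T, p is F. ✗
v: <>p is T, p is T. ✓
w: <>p is T, p is F. ✗
x: <>p is T, p is F. ✗
y: <>p is T, p is F. ✗
z: <>p is T, p is T. ✓
— 3 worlds.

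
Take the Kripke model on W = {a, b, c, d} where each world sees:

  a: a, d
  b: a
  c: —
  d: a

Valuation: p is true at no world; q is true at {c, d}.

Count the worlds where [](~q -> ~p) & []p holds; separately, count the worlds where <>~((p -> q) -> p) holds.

1 and 3

For [](~q -> ~p) & []p:
a: [](~q -> ~p) is T, []p is F. ✗
b: [](~q -> ~p) is T, []p is F. ✗
c: [](~q -> ~p) is T, []p is T. ✓
d: [](~q -> ~p) is T, []p is F. ✗
— 1 world.
For <>~((p -> q) -> p):
a: successors {a, d}; ~((p -> q) -> p) there: a:T, d:T. ✓
b: successors {a}; ~((p -> q) -> p) there: a:T. ✓
c: no successors, so <>~((p -> q) -> p) fails. ✗
d: successors {a}; ~((p -> q) -> p) there: a:T. ✓
— 3 worlds.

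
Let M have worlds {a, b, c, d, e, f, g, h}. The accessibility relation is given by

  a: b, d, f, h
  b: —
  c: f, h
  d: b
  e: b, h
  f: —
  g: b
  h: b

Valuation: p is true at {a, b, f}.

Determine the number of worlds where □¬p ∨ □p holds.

a: □¬p is F, □p is F. ✗
b: □¬p is T, □p is T. ✓
c: □¬p is F, □p is F. ✗
d: □¬p is F, □p is T. ✓
e: □¬p is F, □p is F. ✗
f: □¬p is T, □p is T. ✓
g: □¬p is F, □p is T. ✓
h: □¬p is F, □p is T. ✓
Satisfying worlds: {b, d, f, g, h}.

5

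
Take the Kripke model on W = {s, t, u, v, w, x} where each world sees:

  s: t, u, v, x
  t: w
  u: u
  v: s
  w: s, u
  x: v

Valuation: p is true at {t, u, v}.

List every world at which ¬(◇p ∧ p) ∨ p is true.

s: ¬(◇p ∧ p) is T, p is F. ✓
t: ¬(◇p ∧ p) is T, p is T. ✓
u: ¬(◇p ∧ p) is F, p is T. ✓
v: ¬(◇p ∧ p) is T, p is T. ✓
w: ¬(◇p ∧ p) is T, p is F. ✓
x: ¬(◇p ∧ p) is T, p is F. ✓

{s, t, u, v, w, x}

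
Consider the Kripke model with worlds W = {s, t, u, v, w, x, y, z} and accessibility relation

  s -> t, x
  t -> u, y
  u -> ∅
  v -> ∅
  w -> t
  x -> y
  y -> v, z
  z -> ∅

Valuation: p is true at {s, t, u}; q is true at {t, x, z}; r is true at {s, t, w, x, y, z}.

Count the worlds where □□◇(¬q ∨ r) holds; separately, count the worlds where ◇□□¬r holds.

For □□◇(¬q ∨ r):
s: successors {t, x}; □◇(¬q ∨ r) there: t:F, x:T. ✗
t: successors {u, y}; □◇(¬q ∨ r) there: u:T, y:F. ✗
u: no successors, so □□◇(¬q ∨ r) holds vacuously. ✓
v: no successors, so □□◇(¬q ∨ r) holds vacuously. ✓
w: successors {t}; □◇(¬q ∨ r) there: t:F. ✗
x: successors {y}; □◇(¬q ∨ r) there: y:F. ✗
y: successors {v, z}; □◇(¬q ∨ r) there: v:T, z:T. ✓
z: no successors, so □□◇(¬q ∨ r) holds vacuously. ✓
— 4 worlds.
For ◇□□¬r:
s: successors {t, x}; □□¬r there: t:F, x:F. ✗
t: successors {u, y}; □□¬r there: u:T, y:T. ✓
u: no successors, so ◇□□¬r fails. ✗
v: no successors, so ◇□□¬r fails. ✗
w: successors {t}; □□¬r there: t:F. ✗
x: successors {y}; □□¬r there: y:T. ✓
y: successors {v, z}; □□¬r there: v:T, z:T. ✓
z: no successors, so ◇□□¬r fails. ✗
— 3 worlds.

4 and 3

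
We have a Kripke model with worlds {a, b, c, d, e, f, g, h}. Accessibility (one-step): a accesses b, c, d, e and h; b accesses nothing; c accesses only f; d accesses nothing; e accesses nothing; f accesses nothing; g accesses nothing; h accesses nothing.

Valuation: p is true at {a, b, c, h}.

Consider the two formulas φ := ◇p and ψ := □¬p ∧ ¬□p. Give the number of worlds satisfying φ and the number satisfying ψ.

1 and 1

For ◇p:
a: successors {b, c, d, e, h}; p there: b:T, c:T, d:F, e:F, h:T. ✓
b: no successors, so ◇p fails. ✗
c: successors {f}; p there: f:F. ✗
d: no successors, so ◇p fails. ✗
e: no successors, so ◇p fails. ✗
f: no successors, so ◇p fails. ✗
g: no successors, so ◇p fails. ✗
h: no successors, so ◇p fails. ✗
— 1 world.
For □¬p ∧ ¬□p:
a: □¬p is F, ¬□p is T. ✗
b: □¬p is T, ¬□p is F. ✗
c: □¬p is T, ¬□p is T. ✓
d: □¬p is T, ¬□p is F. ✗
e: □¬p is T, ¬□p is F. ✗
f: □¬p is T, ¬□p is F. ✗
g: □¬p is T, ¬□p is F. ✗
h: □¬p is T, ¬□p is F. ✗
— 1 world.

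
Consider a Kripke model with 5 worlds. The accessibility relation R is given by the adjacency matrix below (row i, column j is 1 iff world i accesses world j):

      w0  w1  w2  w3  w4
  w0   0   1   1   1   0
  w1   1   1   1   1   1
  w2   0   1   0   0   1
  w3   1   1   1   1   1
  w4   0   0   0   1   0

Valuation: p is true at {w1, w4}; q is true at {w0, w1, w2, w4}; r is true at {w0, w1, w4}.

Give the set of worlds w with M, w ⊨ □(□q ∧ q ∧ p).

∅

w0: successors {w1, w2, w3}; □q ∧ q ∧ p there: w1:F, w2:F, w3:F. ✗
w1: successors {w0, w1, w2, w3, w4}; □q ∧ q ∧ p there: w0:F, w1:F, w2:F, w3:F, w4:F. ✗
w2: successors {w1, w4}; □q ∧ q ∧ p there: w1:F, w4:F. ✗
w3: successors {w0, w1, w2, w3, w4}; □q ∧ q ∧ p there: w0:F, w1:F, w2:F, w3:F, w4:F. ✗
w4: successors {w3}; □q ∧ q ∧ p there: w3:F. ✗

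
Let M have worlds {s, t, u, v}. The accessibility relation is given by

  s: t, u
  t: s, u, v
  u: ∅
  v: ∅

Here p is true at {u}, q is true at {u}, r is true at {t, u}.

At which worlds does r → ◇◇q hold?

s: r is F, ◇◇q is T. ✓
t: r is T, ◇◇q is T. ✓
u: r is T, ◇◇q is F. ✗
v: r is F, ◇◇q is F. ✓

{s, t, v}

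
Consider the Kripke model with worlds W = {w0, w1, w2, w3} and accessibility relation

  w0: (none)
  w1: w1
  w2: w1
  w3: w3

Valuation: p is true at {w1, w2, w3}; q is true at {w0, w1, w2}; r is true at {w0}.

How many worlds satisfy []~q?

2

w0: no successors, so []~q holds vacuously. ✓
w1: successors {w1}; ~q there: w1:F. ✗
w2: successors {w1}; ~q there: w1:F. ✗
w3: successors {w3}; ~q there: w3:T. ✓
Satisfying worlds: {w0, w3}.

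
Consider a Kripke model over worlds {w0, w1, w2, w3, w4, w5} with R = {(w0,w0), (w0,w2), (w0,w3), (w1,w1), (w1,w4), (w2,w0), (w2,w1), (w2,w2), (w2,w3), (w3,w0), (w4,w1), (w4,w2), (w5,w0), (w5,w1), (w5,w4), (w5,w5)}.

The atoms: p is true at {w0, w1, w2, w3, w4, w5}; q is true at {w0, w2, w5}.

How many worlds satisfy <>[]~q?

w0: successors {w0, w2, w3}; []~q there: w0:F, w2:F, w3:F. ✗
w1: successors {w1, w4}; []~q there: w1:T, w4:F. ✓
w2: successors {w0, w1, w2, w3}; []~q there: w0:F, w1:T, w2:F, w3:F. ✓
w3: successors {w0}; []~q there: w0:F. ✗
w4: successors {w1, w2}; []~q there: w1:T, w2:F. ✓
w5: successors {w0, w1, w4, w5}; []~q there: w0:F, w1:T, w4:F, w5:F. ✓
Satisfying worlds: {w1, w2, w4, w5}.

4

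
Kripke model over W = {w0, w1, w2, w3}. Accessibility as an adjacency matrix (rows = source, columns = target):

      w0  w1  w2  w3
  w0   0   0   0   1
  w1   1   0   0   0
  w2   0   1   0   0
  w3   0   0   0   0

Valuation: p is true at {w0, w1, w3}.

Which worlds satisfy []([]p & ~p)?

w0: successors {w3}; []p & ~p there: w3:F. ✗
w1: successors {w0}; []p & ~p there: w0:F. ✗
w2: successors {w1}; []p & ~p there: w1:F. ✗
w3: no successors, so []([]p & ~p) holds vacuously. ✓

{w3}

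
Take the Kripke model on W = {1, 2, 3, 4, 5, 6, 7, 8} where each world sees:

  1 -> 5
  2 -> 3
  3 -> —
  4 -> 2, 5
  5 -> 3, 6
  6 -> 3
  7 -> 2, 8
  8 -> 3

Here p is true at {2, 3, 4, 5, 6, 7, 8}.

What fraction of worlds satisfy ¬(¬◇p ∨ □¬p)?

7/8

1: ¬◇p ∨ □¬p is F. ✓
2: ¬◇p ∨ □¬p is F. ✓
3: ¬◇p ∨ □¬p is T. ✗
4: ¬◇p ∨ □¬p is F. ✓
5: ¬◇p ∨ □¬p is F. ✓
6: ¬◇p ∨ □¬p is F. ✓
7: ¬◇p ∨ □¬p is F. ✓
8: ¬◇p ∨ □¬p is F. ✓
That's 7 of 8 worlds, so 7/8.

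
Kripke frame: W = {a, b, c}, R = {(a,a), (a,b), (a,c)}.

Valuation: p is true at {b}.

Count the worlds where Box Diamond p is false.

1

a: successors {a, b, c}; Diamond p there: a:T, b:F, c:F. ✗
b: no successors, so Box Diamond p holds vacuously. ✓
c: no successors, so Box Diamond p holds vacuously. ✓
Satisfying worlds: {b, c}.
So Box Diamond p fails at the other 1 world.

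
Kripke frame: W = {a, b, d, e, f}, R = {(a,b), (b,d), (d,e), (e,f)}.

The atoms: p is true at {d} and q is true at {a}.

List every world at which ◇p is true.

{b}

a: successors {b}; p there: b:F. ✗
b: successors {d}; p there: d:T. ✓
d: successors {e}; p there: e:F. ✗
e: successors {f}; p there: f:F. ✗
f: no successors, so ◇p fails. ✗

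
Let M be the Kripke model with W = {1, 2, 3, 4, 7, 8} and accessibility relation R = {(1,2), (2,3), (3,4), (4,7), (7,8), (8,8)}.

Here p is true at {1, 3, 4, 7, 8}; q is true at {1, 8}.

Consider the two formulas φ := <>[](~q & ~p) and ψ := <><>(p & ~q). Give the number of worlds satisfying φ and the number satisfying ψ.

0 and 3

For <>[](~q & ~p):
1: successors {2}; [](~q & ~p) there: 2:F. ✗
2: successors {3}; [](~q & ~p) there: 3:F. ✗
3: successors {4}; [](~q & ~p) there: 4:F. ✗
4: successors {7}; [](~q & ~p) there: 7:F. ✗
7: successors {8}; [](~q & ~p) there: 8:F. ✗
8: successors {8}; [](~q & ~p) there: 8:F. ✗
— 0 worlds.
For <><>(p & ~q):
1: successors {2}; <>(p & ~q) there: 2:T. ✓
2: successors {3}; <>(p & ~q) there: 3:T. ✓
3: successors {4}; <>(p & ~q) there: 4:T. ✓
4: successors {7}; <>(p & ~q) there: 7:F. ✗
7: successors {8}; <>(p & ~q) there: 8:F. ✗
8: successors {8}; <>(p & ~q) there: 8:F. ✗
— 3 worlds.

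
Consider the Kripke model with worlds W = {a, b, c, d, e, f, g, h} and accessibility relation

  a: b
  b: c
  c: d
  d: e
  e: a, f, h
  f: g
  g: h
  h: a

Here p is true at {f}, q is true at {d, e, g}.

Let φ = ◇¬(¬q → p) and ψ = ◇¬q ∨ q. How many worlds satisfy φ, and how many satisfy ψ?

For ◇¬(¬q → p):
a: successors {b}; ¬(¬q → p) there: b:T. ✓
b: successors {c}; ¬(¬q → p) there: c:T. ✓
c: successors {d}; ¬(¬q → p) there: d:F. ✗
d: successors {e}; ¬(¬q → p) there: e:F. ✗
e: successors {a, f, h}; ¬(¬q → p) there: a:T, f:F, h:T. ✓
f: successors {g}; ¬(¬q → p) there: g:F. ✗
g: successors {h}; ¬(¬q → p) there: h:T. ✓
h: successors {a}; ¬(¬q → p) there: a:T. ✓
— 5 worlds.
For ◇¬q ∨ q:
a: ◇¬q is T, q is F. ✓
b: ◇¬q is T, q is F. ✓
c: ◇¬q is F, q is F. ✗
d: ◇¬q is F, q is T. ✓
e: ◇¬q is T, q is T. ✓
f: ◇¬q is F, q is F. ✗
g: ◇¬q is T, q is T. ✓
h: ◇¬q is T, q is F. ✓
— 6 worlds.

5 and 6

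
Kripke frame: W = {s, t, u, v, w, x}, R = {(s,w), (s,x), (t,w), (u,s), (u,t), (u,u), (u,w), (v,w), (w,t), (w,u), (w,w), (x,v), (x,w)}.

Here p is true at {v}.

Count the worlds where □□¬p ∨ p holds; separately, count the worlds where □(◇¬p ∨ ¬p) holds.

5 and 6

For □□¬p ∨ p:
s: □□¬p is F, p is F. ✗
t: □□¬p is T, p is F. ✓
u: □□¬p is T, p is F. ✓
v: □□¬p is T, p is T. ✓
w: □□¬p is T, p is F. ✓
x: □□¬p is T, p is F. ✓
— 5 worlds.
For □(◇¬p ∨ ¬p):
s: successors {w, x}; ◇¬p ∨ ¬p there: w:T, x:T. ✓
t: successors {w}; ◇¬p ∨ ¬p there: w:T. ✓
u: successors {s, t, u, w}; ◇¬p ∨ ¬p there: s:T, t:T, u:T, w:T. ✓
v: successors {w}; ◇¬p ∨ ¬p there: w:T. ✓
w: successors {t, u, w}; ◇¬p ∨ ¬p there: t:T, u:T, w:T. ✓
x: successors {v, w}; ◇¬p ∨ ¬p there: v:T, w:T. ✓
— 6 worlds.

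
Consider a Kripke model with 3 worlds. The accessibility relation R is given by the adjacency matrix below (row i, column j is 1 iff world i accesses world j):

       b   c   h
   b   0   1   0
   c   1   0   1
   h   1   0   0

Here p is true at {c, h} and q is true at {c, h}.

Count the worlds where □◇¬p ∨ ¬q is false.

b: □◇¬p is T, ¬q is T. ✓
c: □◇¬p is F, ¬q is F. ✗
h: □◇¬p is F, ¬q is F. ✗
Satisfying worlds: {b}.
So □◇¬p ∨ ¬q fails at the other 2 worlds.

2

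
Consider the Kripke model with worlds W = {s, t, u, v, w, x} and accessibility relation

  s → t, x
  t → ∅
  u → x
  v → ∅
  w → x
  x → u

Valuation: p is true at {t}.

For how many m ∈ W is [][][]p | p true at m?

2

s: [][][]p is F, p is F. ✗
t: [][][]p is T, p is T. ✓
u: [][][]p is F, p is F. ✗
v: [][][]p is T, p is F. ✓
w: [][][]p is F, p is F. ✗
x: [][][]p is F, p is F. ✗
Satisfying worlds: {t, v}.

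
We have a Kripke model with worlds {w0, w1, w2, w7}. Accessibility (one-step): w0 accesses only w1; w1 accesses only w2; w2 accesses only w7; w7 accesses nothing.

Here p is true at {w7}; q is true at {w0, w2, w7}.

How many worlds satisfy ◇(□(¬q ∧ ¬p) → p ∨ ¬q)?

3

w0: successors {w1}; □(¬q ∧ ¬p) → p ∨ ¬q there: w1:T. ✓
w1: successors {w2}; □(¬q ∧ ¬p) → p ∨ ¬q there: w2:T. ✓
w2: successors {w7}; □(¬q ∧ ¬p) → p ∨ ¬q there: w7:T. ✓
w7: no successors, so ◇(□(¬q ∧ ¬p) → p ∨ ¬q) fails. ✗
Satisfying worlds: {w0, w1, w2}.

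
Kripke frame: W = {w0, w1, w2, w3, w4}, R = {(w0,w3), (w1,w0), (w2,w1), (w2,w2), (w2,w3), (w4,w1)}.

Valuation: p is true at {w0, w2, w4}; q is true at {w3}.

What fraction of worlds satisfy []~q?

w0: successors {w3}; ~q there: w3:F. ✗
w1: successors {w0}; ~q there: w0:T. ✓
w2: successors {w1, w2, w3}; ~q there: w1:T, w2:T, w3:F. ✗
w3: no successors, so []~q holds vacuously. ✓
w4: successors {w1}; ~q there: w1:T. ✓
That's 3 of 5 worlds, so 3/5.

3/5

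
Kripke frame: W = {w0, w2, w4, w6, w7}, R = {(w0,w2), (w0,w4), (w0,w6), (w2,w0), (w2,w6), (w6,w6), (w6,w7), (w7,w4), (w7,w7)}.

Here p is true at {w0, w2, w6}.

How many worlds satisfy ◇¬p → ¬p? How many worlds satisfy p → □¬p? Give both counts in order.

3 and 2

For ◇¬p → ¬p:
w0: ◇¬p is T, ¬p is F. ✗
w2: ◇¬p is F, ¬p is F. ✓
w4: ◇¬p is F, ¬p is T. ✓
w6: ◇¬p is T, ¬p is F. ✗
w7: ◇¬p is T, ¬p is T. ✓
— 3 worlds.
For p → □¬p:
w0: p is T, □¬p is F. ✗
w2: p is T, □¬p is F. ✗
w4: p is F, □¬p is T. ✓
w6: p is T, □¬p is F. ✗
w7: p is F, □¬p is T. ✓
— 2 worlds.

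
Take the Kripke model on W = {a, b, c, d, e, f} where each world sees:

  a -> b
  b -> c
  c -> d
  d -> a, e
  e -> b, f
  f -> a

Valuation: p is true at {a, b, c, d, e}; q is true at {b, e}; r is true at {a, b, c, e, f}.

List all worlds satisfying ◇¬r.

a: successors {b}; ¬r there: b:F. ✗
b: successors {c}; ¬r there: c:F. ✗
c: successors {d}; ¬r there: d:T. ✓
d: successors {a, e}; ¬r there: a:F, e:F. ✗
e: successors {b, f}; ¬r there: b:F, f:F. ✗
f: successors {a}; ¬r there: a:F. ✗

{c}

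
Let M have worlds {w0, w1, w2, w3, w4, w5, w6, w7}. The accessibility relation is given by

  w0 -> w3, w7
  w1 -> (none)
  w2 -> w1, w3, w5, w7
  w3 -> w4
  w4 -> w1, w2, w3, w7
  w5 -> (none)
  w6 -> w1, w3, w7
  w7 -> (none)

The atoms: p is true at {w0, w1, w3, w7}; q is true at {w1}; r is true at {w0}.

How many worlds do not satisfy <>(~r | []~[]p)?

w0: successors {w3, w7}; ~r | []~[]p there: w3:T, w7:T. ✓
w1: no successors, so <>(~r | []~[]p) fails. ✗
w2: successors {w1, w3, w5, w7}; ~r | []~[]p there: w1:T, w3:T, w5:T, w7:T. ✓
w3: successors {w4}; ~r | []~[]p there: w4:T. ✓
w4: successors {w1, w2, w3, w7}; ~r | []~[]p there: w1:T, w2:T, w3:T, w7:T. ✓
w5: no successors, so <>(~r | []~[]p) fails. ✗
w6: successors {w1, w3, w7}; ~r | []~[]p there: w1:T, w3:T, w7:T. ✓
w7: no successors, so <>(~r | []~[]p) fails. ✗
Satisfying worlds: {w0, w2, w3, w4, w6}.
So <>(~r | []~[]p) fails at the other 3 worlds.

3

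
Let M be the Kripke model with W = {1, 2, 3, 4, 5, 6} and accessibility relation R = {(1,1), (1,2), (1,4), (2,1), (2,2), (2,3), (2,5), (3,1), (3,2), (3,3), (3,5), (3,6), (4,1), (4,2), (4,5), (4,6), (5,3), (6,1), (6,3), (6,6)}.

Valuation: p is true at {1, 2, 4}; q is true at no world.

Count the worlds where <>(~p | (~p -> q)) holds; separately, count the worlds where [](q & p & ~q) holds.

For <>(~p | (~p -> q)):
1: successors {1, 2, 4}; ~p | (~p -> q) there: 1:T, 2:T, 4:T. ✓
2: successors {1, 2, 3, 5}; ~p | (~p -> q) there: 1:T, 2:T, 3:T, 5:T. ✓
3: successors {1, 2, 3, 5, 6}; ~p | (~p -> q) there: 1:T, 2:T, 3:T, 5:T, 6:T. ✓
4: successors {1, 2, 5, 6}; ~p | (~p -> q) there: 1:T, 2:T, 5:T, 6:T. ✓
5: successors {3}; ~p | (~p -> q) there: 3:T. ✓
6: successors {1, 3, 6}; ~p | (~p -> q) there: 1:T, 3:T, 6:T. ✓
— 6 worlds.
For [](q & p & ~q):
1: successors {1, 2, 4}; q & p & ~q there: 1:F, 2:F, 4:F. ✗
2: successors {1, 2, 3, 5}; q & p & ~q there: 1:F, 2:F, 3:F, 5:F. ✗
3: successors {1, 2, 3, 5, 6}; q & p & ~q there: 1:F, 2:F, 3:F, 5:F, 6:F. ✗
4: successors {1, 2, 5, 6}; q & p & ~q there: 1:F, 2:F, 5:F, 6:F. ✗
5: successors {3}; q & p & ~q there: 3:F. ✗
6: successors {1, 3, 6}; q & p & ~q there: 1:F, 3:F, 6:F. ✗
— 0 worlds.

6 and 0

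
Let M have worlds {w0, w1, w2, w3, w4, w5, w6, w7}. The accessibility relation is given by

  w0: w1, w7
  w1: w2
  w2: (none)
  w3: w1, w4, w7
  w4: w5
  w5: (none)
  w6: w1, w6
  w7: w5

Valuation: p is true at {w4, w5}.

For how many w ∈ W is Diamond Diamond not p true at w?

w0: successors {w1, w7}; Diamond not p there: w1:T, w7:F. ✓
w1: successors {w2}; Diamond not p there: w2:F. ✗
w2: no successors, so Diamond Diamond not p fails. ✗
w3: successors {w1, w4, w7}; Diamond not p there: w1:T, w4:F, w7:F. ✓
w4: successors {w5}; Diamond not p there: w5:F. ✗
w5: no successors, so Diamond Diamond not p fails. ✗
w6: successors {w1, w6}; Diamond not p there: w1:T, w6:T. ✓
w7: successors {w5}; Diamond not p there: w5:F. ✗
Satisfying worlds: {w0, w3, w6}.

3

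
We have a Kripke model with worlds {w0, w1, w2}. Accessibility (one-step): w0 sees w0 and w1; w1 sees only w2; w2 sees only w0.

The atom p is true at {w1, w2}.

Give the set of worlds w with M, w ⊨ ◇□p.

w0: successors {w0, w1}; □p there: w0:F, w1:T. ✓
w1: successors {w2}; □p there: w2:F. ✗
w2: successors {w0}; □p there: w0:F. ✗

{w0}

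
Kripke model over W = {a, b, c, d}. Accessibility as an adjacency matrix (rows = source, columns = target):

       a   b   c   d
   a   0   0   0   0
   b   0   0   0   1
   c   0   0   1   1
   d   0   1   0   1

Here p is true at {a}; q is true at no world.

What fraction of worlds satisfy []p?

a: no successors, so []p holds vacuously. ✓
b: successors {d}; p there: d:F. ✗
c: successors {c, d}; p there: c:F, d:F. ✗
d: successors {b, d}; p there: b:F, d:F. ✗
That's 1 of 4 worlds, so 1/4.

1/4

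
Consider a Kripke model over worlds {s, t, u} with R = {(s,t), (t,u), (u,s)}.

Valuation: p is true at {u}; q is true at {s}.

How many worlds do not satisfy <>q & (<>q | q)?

2

s: <>q is F, <>q | q is T. ✗
t: <>q is F, <>q | q is F. ✗
u: <>q is T, <>q | q is T. ✓
Satisfying worlds: {u}.
So <>q & (<>q | q) fails at the other 2 worlds.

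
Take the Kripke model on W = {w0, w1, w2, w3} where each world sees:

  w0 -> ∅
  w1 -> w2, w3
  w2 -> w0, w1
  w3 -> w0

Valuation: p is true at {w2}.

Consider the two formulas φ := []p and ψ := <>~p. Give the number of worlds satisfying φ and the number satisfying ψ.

1 and 3

For []p:
w0: no successors, so []p holds vacuously. ✓
w1: successors {w2, w3}; p there: w2:T, w3:F. ✗
w2: successors {w0, w1}; p there: w0:F, w1:F. ✗
w3: successors {w0}; p there: w0:F. ✗
— 1 world.
For <>~p:
w0: no successors, so <>~p fails. ✗
w1: successors {w2, w3}; ~p there: w2:F, w3:T. ✓
w2: successors {w0, w1}; ~p there: w0:T, w1:T. ✓
w3: successors {w0}; ~p there: w0:T. ✓
— 3 worlds.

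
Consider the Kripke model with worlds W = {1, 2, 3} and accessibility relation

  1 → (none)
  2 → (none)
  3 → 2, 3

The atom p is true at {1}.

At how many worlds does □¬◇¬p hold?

1: no successors, so □¬◇¬p holds vacuously. ✓
2: no successors, so □¬◇¬p holds vacuously. ✓
3: successors {2, 3}; ¬◇¬p there: 2:T, 3:F. ✗
Satisfying worlds: {1, 2}.

2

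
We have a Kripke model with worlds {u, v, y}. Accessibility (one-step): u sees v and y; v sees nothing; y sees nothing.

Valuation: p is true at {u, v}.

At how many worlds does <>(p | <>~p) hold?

u: successors {v, y}; p | <>~p there: v:T, y:F. ✓
v: no successors, so <>(p | <>~p) fails. ✗
y: no successors, so <>(p | <>~p) fails. ✗
Satisfying worlds: {u}.

1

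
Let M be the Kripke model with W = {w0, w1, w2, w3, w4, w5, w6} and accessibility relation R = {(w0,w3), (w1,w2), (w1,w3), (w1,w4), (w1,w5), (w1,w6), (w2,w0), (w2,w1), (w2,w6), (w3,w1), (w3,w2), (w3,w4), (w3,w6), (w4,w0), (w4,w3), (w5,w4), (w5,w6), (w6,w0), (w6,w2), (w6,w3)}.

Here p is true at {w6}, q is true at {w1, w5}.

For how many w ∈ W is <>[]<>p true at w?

w0: successors {w3}; []<>p there: w3:F. ✗
w1: successors {w2, w3, w4, w5, w6}; []<>p there: w2:F, w3:F, w4:F, w5:F, w6:F. ✗
w2: successors {w0, w1, w6}; []<>p there: w0:T, w1:F, w6:F. ✓
w3: successors {w1, w2, w4, w6}; []<>p there: w1:F, w2:F, w4:F, w6:F. ✗
w4: successors {w0, w3}; []<>p there: w0:T, w3:F. ✓
w5: successors {w4, w6}; []<>p there: w4:F, w6:F. ✗
w6: successors {w0, w2, w3}; []<>p there: w0:T, w2:F, w3:F. ✓
Satisfying worlds: {w2, w4, w6}.

3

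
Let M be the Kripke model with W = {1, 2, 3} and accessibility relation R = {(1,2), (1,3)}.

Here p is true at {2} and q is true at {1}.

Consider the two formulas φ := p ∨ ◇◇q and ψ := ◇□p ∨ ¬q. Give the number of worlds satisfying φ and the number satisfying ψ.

For p ∨ ◇◇q:
1: p is F, ◇◇q is F. ✗
2: p is T, ◇◇q is F. ✓
3: p is F, ◇◇q is F. ✗
— 1 world.
For ◇□p ∨ ¬q:
1: ◇□p is T, ¬q is F. ✓
2: ◇□p is F, ¬q is T. ✓
3: ◇□p is F, ¬q is T. ✓
— 3 worlds.

1 and 3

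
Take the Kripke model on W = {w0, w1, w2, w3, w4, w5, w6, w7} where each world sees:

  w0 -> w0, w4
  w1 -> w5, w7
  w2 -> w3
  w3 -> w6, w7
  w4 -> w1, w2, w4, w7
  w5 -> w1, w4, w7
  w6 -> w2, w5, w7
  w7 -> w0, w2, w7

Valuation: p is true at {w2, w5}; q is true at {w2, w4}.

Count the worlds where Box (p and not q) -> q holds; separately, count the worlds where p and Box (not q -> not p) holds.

8 and 2

For Box (p and not q) -> q:
w0: Box (p and not q) is F, q is F. ✓
w1: Box (p and not q) is F, q is F. ✓
w2: Box (p and not q) is F, q is T. ✓
w3: Box (p and not q) is F, q is F. ✓
w4: Box (p and not q) is F, q is T. ✓
w5: Box (p and not q) is F, q is F. ✓
w6: Box (p and not q) is F, q is F. ✓
w7: Box (p and not q) is F, q is F. ✓
— 8 worlds.
For p and Box (not q -> not p):
w0: p is F, Box (not q -> not p) is T. ✗
w1: p is F, Box (not q -> not p) is F. ✗
w2: p is T, Box (not q -> not p) is T. ✓
w3: p is F, Box (not q -> not p) is T. ✗
w4: p is F, Box (not q -> not p) is T. ✗
w5: p is T, Box (not q -> not p) is T. ✓
w6: p is F, Box (not q -> not p) is F. ✗
w7: p is F, Box (not q -> not p) is T. ✗
— 2 worlds.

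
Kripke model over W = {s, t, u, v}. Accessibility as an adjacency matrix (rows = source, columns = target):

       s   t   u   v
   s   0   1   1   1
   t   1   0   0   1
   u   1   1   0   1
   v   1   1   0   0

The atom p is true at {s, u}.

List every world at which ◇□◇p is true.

{s, t, u, v}

s: successors {t, u, v}; □◇p there: t:T, u:T, v:T. ✓
t: successors {s, v}; □◇p there: s:T, v:T. ✓
u: successors {s, t, v}; □◇p there: s:T, t:T, v:T. ✓
v: successors {s, t}; □◇p there: s:T, t:T. ✓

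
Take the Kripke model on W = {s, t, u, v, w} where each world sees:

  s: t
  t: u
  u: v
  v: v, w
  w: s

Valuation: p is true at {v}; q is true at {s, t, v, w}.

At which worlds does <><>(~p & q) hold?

{u, v, w}

s: successors {t}; <>(~p & q) there: t:F. ✗
t: successors {u}; <>(~p & q) there: u:F. ✗
u: successors {v}; <>(~p & q) there: v:T. ✓
v: successors {v, w}; <>(~p & q) there: v:T, w:T. ✓
w: successors {s}; <>(~p & q) there: s:T. ✓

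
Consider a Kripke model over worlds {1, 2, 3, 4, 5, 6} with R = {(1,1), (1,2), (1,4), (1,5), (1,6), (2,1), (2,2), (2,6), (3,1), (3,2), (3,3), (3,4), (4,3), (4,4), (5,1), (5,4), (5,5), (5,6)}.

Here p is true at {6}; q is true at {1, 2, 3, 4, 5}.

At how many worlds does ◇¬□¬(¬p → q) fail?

1: successors {1, 2, 4, 5, 6}; ¬□¬(¬p → q) there: 1:T, 2:T, 4:T, 5:T, 6:F. ✓
2: successors {1, 2, 6}; ¬□¬(¬p → q) there: 1:T, 2:T, 6:F. ✓
3: successors {1, 2, 3, 4}; ¬□¬(¬p → q) there: 1:T, 2:T, 3:T, 4:T. ✓
4: successors {3, 4}; ¬□¬(¬p → q) there: 3:T, 4:T. ✓
5: successors {1, 4, 5, 6}; ¬□¬(¬p → q) there: 1:T, 4:T, 5:T, 6:F. ✓
6: no successors, so ◇¬□¬(¬p → q) fails. ✗
Satisfying worlds: {1, 2, 3, 4, 5}.
So ◇¬□¬(¬p → q) fails at the other 1 world.

1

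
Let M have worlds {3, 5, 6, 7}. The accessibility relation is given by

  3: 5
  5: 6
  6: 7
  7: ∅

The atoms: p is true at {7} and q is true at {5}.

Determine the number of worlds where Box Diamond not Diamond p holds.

2

3: successors {5}; Diamond not Diamond p there: 5:F. ✗
5: successors {6}; Diamond not Diamond p there: 6:T. ✓
6: successors {7}; Diamond not Diamond p there: 7:F. ✗
7: no successors, so Box Diamond not Diamond p holds vacuously. ✓
Satisfying worlds: {5, 7}.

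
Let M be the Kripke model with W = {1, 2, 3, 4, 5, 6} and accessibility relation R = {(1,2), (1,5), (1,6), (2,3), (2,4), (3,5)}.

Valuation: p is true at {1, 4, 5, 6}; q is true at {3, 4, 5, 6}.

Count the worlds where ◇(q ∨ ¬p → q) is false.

3

1: successors {2, 5, 6}; q ∨ ¬p → q there: 2:F, 5:T, 6:T. ✓
2: successors {3, 4}; q ∨ ¬p → q there: 3:T, 4:T. ✓
3: successors {5}; q ∨ ¬p → q there: 5:T. ✓
4: no successors, so ◇(q ∨ ¬p → q) fails. ✗
5: no successors, so ◇(q ∨ ¬p → q) fails. ✗
6: no successors, so ◇(q ∨ ¬p → q) fails. ✗
Satisfying worlds: {1, 2, 3}.
So ◇(q ∨ ¬p → q) fails at the other 3 worlds.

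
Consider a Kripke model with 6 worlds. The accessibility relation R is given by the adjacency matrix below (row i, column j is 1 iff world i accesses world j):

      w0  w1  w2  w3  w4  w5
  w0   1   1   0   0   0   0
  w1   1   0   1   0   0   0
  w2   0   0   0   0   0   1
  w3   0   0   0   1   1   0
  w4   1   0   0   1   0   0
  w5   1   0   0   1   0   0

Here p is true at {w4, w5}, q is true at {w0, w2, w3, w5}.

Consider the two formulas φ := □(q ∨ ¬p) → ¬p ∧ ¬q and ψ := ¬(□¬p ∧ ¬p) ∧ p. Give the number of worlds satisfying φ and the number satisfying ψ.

2 and 2

For □(q ∨ ¬p) → ¬p ∧ ¬q:
w0: □(q ∨ ¬p) is T, ¬p ∧ ¬q is F. ✗
w1: □(q ∨ ¬p) is T, ¬p ∧ ¬q is T. ✓
w2: □(q ∨ ¬p) is T, ¬p ∧ ¬q is F. ✗
w3: □(q ∨ ¬p) is F, ¬p ∧ ¬q is F. ✓
w4: □(q ∨ ¬p) is T, ¬p ∧ ¬q is F. ✗
w5: □(q ∨ ¬p) is T, ¬p ∧ ¬q is F. ✗
— 2 worlds.
For ¬(□¬p ∧ ¬p) ∧ p:
w0: ¬(□¬p ∧ ¬p) is F, p is F. ✗
w1: ¬(□¬p ∧ ¬p) is F, p is F. ✗
w2: ¬(□¬p ∧ ¬p) is T, p is F. ✗
w3: ¬(□¬p ∧ ¬p) is T, p is F. ✗
w4: ¬(□¬p ∧ ¬p) is T, p is T. ✓
w5: ¬(□¬p ∧ ¬p) is T, p is T. ✓
— 2 worlds.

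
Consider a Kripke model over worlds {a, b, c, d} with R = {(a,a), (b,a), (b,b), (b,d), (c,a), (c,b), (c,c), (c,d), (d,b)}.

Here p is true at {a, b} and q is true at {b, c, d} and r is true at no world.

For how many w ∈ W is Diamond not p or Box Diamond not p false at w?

a: Diamond not p is F, Box Diamond not p is F. ✗
b: Diamond not p is T, Box Diamond not p is F. ✓
c: Diamond not p is T, Box Diamond not p is F. ✓
d: Diamond not p is F, Box Diamond not p is T. ✓
Satisfying worlds: {b, c, d}.
So Diamond not p or Box Diamond not p fails at the other 1 world.

1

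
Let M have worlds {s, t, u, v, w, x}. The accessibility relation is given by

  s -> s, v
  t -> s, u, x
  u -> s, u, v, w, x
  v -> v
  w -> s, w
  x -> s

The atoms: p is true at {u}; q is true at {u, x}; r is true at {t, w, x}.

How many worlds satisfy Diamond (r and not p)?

3

s: successors {s, v}; r and not p there: s:F, v:F. ✗
t: successors {s, u, x}; r and not p there: s:F, u:F, x:T. ✓
u: successors {s, u, v, w, x}; r and not p there: s:F, u:F, v:F, w:T, x:T. ✓
v: successors {v}; r and not p there: v:F. ✗
w: successors {s, w}; r and not p there: s:F, w:T. ✓
x: successors {s}; r and not p there: s:F. ✗
Satisfying worlds: {t, u, w}.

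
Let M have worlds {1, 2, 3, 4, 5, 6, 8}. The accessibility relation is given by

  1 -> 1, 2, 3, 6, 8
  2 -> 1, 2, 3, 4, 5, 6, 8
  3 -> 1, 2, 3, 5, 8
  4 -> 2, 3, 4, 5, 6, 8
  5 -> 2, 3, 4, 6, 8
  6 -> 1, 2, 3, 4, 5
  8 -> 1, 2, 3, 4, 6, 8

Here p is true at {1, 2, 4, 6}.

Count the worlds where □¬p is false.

7

1: successors {1, 2, 3, 6, 8}; ¬p there: 1:F, 2:F, 3:T, 6:F, 8:T. ✗
2: successors {1, 2, 3, 4, 5, 6, 8}; ¬p there: 1:F, 2:F, 3:T, 4:F, 5:T, 6:F, 8:T. ✗
3: successors {1, 2, 3, 5, 8}; ¬p there: 1:F, 2:F, 3:T, 5:T, 8:T. ✗
4: successors {2, 3, 4, 5, 6, 8}; ¬p there: 2:F, 3:T, 4:F, 5:T, 6:F, 8:T. ✗
5: successors {2, 3, 4, 6, 8}; ¬p there: 2:F, 3:T, 4:F, 6:F, 8:T. ✗
6: successors {1, 2, 3, 4, 5}; ¬p there: 1:F, 2:F, 3:T, 4:F, 5:T. ✗
8: successors {1, 2, 3, 4, 6, 8}; ¬p there: 1:F, 2:F, 3:T, 4:F, 6:F, 8:T. ✗
Satisfying worlds: ∅.
So □¬p fails at the other 7 worlds.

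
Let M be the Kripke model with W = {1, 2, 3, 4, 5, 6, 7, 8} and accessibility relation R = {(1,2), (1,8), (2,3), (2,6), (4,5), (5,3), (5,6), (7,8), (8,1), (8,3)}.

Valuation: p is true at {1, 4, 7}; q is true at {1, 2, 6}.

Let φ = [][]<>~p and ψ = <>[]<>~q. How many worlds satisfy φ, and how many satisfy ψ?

For [][]<>~p:
1: successors {2, 8}; []<>~p there: 2:F, 8:F. ✗
2: successors {3, 6}; []<>~p there: 3:T, 6:T. ✓
3: no successors, so [][]<>~p holds vacuously. ✓
4: successors {5}; []<>~p there: 5:F. ✗
5: successors {3, 6}; []<>~p there: 3:T, 6:T. ✓
6: no successors, so [][]<>~p holds vacuously. ✓
7: successors {8}; []<>~p there: 8:F. ✗
8: successors {1, 3}; []<>~p there: 1:T, 3:T. ✓
— 5 worlds.
For <>[]<>~q:
1: successors {2, 8}; []<>~q there: 2:F, 8:F. ✗
2: successors {3, 6}; []<>~q there: 3:T, 6:T. ✓
3: no successors, so <>[]<>~q fails. ✗
4: successors {5}; []<>~q there: 5:F. ✗
5: successors {3, 6}; []<>~q there: 3:T, 6:T. ✓
6: no successors, so <>[]<>~q fails. ✗
7: successors {8}; []<>~q there: 8:F. ✗
8: successors {1, 3}; []<>~q there: 1:T, 3:T. ✓
— 3 worlds.

5 and 3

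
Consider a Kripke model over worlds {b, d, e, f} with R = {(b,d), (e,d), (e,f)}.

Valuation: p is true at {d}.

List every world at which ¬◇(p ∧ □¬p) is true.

b: ◇(p ∧ □¬p) is T. ✗
d: ◇(p ∧ □¬p) is F. ✓
e: ◇(p ∧ □¬p) is T. ✗
f: ◇(p ∧ □¬p) is F. ✓

{d, f}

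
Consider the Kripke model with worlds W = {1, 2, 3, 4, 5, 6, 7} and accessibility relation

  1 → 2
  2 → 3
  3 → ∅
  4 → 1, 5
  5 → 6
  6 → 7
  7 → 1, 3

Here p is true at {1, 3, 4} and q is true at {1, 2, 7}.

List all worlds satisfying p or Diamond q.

{1, 3, 4, 6, 7}

1: p is T, Diamond q is T. ✓
2: p is F, Diamond q is F. ✗
3: p is T, Diamond q is F. ✓
4: p is T, Diamond q is T. ✓
5: p is F, Diamond q is F. ✗
6: p is F, Diamond q is T. ✓
7: p is F, Diamond q is T. ✓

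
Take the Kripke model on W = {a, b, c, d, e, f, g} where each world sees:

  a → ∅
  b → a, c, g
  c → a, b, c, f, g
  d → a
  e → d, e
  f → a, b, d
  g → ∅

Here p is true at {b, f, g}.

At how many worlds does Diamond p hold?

a: no successors, so Diamond p fails. ✗
b: successors {a, c, g}; p there: a:F, c:F, g:T. ✓
c: successors {a, b, c, f, g}; p there: a:F, b:T, c:F, f:T, g:T. ✓
d: successors {a}; p there: a:F. ✗
e: successors {d, e}; p there: d:F, e:F. ✗
f: successors {a, b, d}; p there: a:F, b:T, d:F. ✓
g: no successors, so Diamond p fails. ✗
Satisfying worlds: {b, c, f}.

3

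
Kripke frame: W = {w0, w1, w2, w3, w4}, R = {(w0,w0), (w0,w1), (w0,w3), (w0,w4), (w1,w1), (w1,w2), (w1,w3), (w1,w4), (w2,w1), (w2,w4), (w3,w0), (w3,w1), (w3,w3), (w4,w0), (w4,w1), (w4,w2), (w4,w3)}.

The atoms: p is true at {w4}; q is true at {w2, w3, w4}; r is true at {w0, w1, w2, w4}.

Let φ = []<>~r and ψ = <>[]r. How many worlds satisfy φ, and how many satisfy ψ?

3 and 2

For []<>~r:
w0: successors {w0, w1, w3, w4}; <>~r there: w0:T, w1:T, w3:T, w4:T. ✓
w1: successors {w1, w2, w3, w4}; <>~r there: w1:T, w2:F, w3:T, w4:T. ✗
w2: successors {w1, w4}; <>~r there: w1:T, w4:T. ✓
w3: successors {w0, w1, w3}; <>~r there: w0:T, w1:T, w3:T. ✓
w4: successors {w0, w1, w2, w3}; <>~r there: w0:T, w1:T, w2:F, w3:T. ✗
— 3 worlds.
For <>[]r:
w0: successors {w0, w1, w3, w4}; []r there: w0:F, w1:F, w3:F, w4:F. ✗
w1: successors {w1, w2, w3, w4}; []r there: w1:F, w2:T, w3:F, w4:F. ✓
w2: successors {w1, w4}; []r there: w1:F, w4:F. ✗
w3: successors {w0, w1, w3}; []r there: w0:F, w1:F, w3:F. ✗
w4: successors {w0, w1, w2, w3}; []r there: w0:F, w1:F, w2:T, w3:F. ✓
— 2 worlds.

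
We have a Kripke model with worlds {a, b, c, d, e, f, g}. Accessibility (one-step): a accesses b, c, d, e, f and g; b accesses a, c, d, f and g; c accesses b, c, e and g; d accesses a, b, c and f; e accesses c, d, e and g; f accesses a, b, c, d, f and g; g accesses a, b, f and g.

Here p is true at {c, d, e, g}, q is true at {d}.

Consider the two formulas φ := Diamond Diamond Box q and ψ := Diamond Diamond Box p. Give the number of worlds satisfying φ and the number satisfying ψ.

0 and 7

For Diamond Diamond Box q:
a: successors {b, c, d, e, f, g}; Diamond Box q there: b:F, c:F, d:F, e:F, f:F, g:F. ✗
b: successors {a, c, d, f, g}; Diamond Box q there: a:F, c:F, d:F, f:F, g:F. ✗
c: successors {b, c, e, g}; Diamond Box q there: b:F, c:F, e:F, g:F. ✗
d: successors {a, b, c, f}; Diamond Box q there: a:F, b:F, c:F, f:F. ✗
e: successors {c, d, e, g}; Diamond Box q there: c:F, d:F, e:F, g:F. ✗
f: successors {a, b, c, d, f, g}; Diamond Box q there: a:F, b:F, c:F, d:F, f:F, g:F. ✗
g: successors {a, b, f, g}; Diamond Box q there: a:F, b:F, f:F, g:F. ✗
— 0 worlds.
For Diamond Diamond Box p:
a: successors {b, c, d, e, f, g}; Diamond Box p there: b:F, c:T, d:F, e:T, f:F, g:F. ✓
b: successors {a, c, d, f, g}; Diamond Box p there: a:T, c:T, d:F, f:F, g:F. ✓
c: successors {b, c, e, g}; Diamond Box p there: b:F, c:T, e:T, g:F. ✓
d: successors {a, b, c, f}; Diamond Box p there: a:T, b:F, c:T, f:F. ✓
e: successors {c, d, e, g}; Diamond Box p there: c:T, d:F, e:T, g:F. ✓
f: successors {a, b, c, d, f, g}; Diamond Box p there: a:T, b:F, c:T, d:F, f:F, g:F. ✓
g: successors {a, b, f, g}; Diamond Box p there: a:T, b:F, f:F, g:F. ✓
— 7 worlds.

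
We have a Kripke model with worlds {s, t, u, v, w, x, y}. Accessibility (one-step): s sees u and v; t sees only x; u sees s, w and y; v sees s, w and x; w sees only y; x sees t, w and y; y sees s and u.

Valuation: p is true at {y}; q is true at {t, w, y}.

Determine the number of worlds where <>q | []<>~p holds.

s: <>q is F, []<>~p is T. ✓
t: <>q is F, []<>~p is T. ✓
u: <>q is T, []<>~p is F. ✓
v: <>q is T, []<>~p is F. ✓
w: <>q is T, []<>~p is T. ✓
x: <>q is T, []<>~p is F. ✓
y: <>q is F, []<>~p is T. ✓
Satisfying worlds: {s, t, u, v, w, x, y}.

7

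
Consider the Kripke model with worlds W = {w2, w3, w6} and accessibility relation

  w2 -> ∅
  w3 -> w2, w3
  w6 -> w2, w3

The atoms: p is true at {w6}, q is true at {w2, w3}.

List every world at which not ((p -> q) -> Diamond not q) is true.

w2: (p -> q) -> Diamond not q is F. ✓
w3: (p -> q) -> Diamond not q is F. ✓
w6: (p -> q) -> Diamond not q is T. ✗

{w2, w3}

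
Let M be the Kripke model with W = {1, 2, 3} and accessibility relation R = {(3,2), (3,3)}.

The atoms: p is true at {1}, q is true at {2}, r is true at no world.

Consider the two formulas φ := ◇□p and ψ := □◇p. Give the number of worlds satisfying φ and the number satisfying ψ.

1 and 2

For ◇□p:
1: no successors, so ◇□p fails. ✗
2: no successors, so ◇□p fails. ✗
3: successors {2, 3}; □p there: 2:T, 3:F. ✓
— 1 world.
For □◇p:
1: no successors, so □◇p holds vacuously. ✓
2: no successors, so □◇p holds vacuously. ✓
3: successors {2, 3}; ◇p there: 2:F, 3:F. ✗
— 2 worlds.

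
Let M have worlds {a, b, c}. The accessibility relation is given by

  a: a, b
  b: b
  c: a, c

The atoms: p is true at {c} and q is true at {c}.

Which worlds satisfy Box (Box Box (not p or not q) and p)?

a: successors {a, b}; Box Box (not p or not q) and p there: a:F, b:F. ✗
b: successors {b}; Box Box (not p or not q) and p there: b:F. ✗
c: successors {a, c}; Box Box (not p or not q) and p there: a:F, c:F. ✗

∅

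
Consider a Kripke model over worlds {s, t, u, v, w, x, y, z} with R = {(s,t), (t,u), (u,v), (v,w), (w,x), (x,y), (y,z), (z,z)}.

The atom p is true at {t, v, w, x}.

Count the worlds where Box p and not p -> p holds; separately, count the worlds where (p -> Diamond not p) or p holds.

For Box p and not p -> p:
s: Box p and not p is T, p is F. ✗
t: Box p and not p is F, p is T. ✓
u: Box p and not p is T, p is F. ✗
v: Box p and not p is F, p is T. ✓
w: Box p and not p is F, p is T. ✓
x: Box p and not p is F, p is T. ✓
y: Box p and not p is F, p is F. ✓
z: Box p and not p is F, p is F. ✓
— 6 worlds.
For (p -> Diamond not p) or p:
s: p -> Diamond not p is T, p is F. ✓
t: p -> Diamond not p is T, p is T. ✓
u: p -> Diamond not p is T, p is F. ✓
v: p -> Diamond not p is F, p is T. ✓
w: p -> Diamond not p is F, p is T. ✓
x: p -> Diamond not p is T, p is T. ✓
y: p -> Diamond not p is T, p is F. ✓
z: p -> Diamond not p is T, p is F. ✓
— 8 worlds.

6 and 8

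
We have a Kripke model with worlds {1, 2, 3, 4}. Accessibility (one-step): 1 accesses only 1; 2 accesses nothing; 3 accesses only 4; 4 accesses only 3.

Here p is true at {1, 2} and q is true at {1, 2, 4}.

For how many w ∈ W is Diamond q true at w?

1: successors {1}; q there: 1:T. ✓
2: no successors, so Diamond q fails. ✗
3: successors {4}; q there: 4:T. ✓
4: successors {3}; q there: 3:F. ✗
Satisfying worlds: {1, 3}.

2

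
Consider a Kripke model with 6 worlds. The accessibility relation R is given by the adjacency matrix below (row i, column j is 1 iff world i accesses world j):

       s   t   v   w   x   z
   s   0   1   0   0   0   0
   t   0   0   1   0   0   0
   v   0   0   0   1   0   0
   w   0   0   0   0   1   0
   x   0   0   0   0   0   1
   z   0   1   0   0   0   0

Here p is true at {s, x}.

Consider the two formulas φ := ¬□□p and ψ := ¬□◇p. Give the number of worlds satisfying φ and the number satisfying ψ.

For ¬□□p:
s: □□p is F. ✓
t: □□p is F. ✓
v: □□p is T. ✗
w: □□p is F. ✓
x: □□p is F. ✓
z: □□p is F. ✓
— 5 worlds.
For ¬□◇p:
s: □◇p is F. ✓
t: □◇p is F. ✓
v: □◇p is T. ✗
w: □◇p is F. ✓
x: □◇p is F. ✓
z: □◇p is F. ✓
— 5 worlds.

5 and 5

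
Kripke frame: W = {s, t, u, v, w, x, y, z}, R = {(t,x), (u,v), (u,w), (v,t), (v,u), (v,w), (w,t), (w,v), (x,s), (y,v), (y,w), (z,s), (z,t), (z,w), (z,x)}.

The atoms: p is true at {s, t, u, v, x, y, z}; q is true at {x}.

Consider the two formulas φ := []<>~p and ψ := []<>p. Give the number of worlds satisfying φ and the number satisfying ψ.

For []<>~p:
s: no successors, so []<>~p holds vacuously. ✓
t: successors {x}; <>~p there: x:F. ✗
u: successors {v, w}; <>~p there: v:T, w:F. ✗
v: successors {t, u, w}; <>~p there: t:F, u:T, w:F. ✗
w: successors {t, v}; <>~p there: t:F, v:T. ✗
x: successors {s}; <>~p there: s:F. ✗
y: successors {v, w}; <>~p there: v:T, w:F. ✗
z: successors {s, t, w, x}; <>~p there: s:F, t:F, w:F, x:F. ✗
— 1 world.
For []<>p:
s: no successors, so []<>p holds vacuously. ✓
t: successors {x}; <>p there: x:T. ✓
u: successors {v, w}; <>p there: v:T, w:T. ✓
v: successors {t, u, w}; <>p there: t:T, u:T, w:T. ✓
w: successors {t, v}; <>p there: t:T, v:T. ✓
x: successors {s}; <>p there: s:F. ✗
y: successors {v, w}; <>p there: v:T, w:T. ✓
z: successors {s, t, w, x}; <>p there: s:F, t:T, w:T, x:T. ✗
— 6 worlds.

1 and 6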